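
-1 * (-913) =913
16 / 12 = 1.33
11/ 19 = 0.58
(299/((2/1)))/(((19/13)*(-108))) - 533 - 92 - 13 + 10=-2581199/4104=-628.95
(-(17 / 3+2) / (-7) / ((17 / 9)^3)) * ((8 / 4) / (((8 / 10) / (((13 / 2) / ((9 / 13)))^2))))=9853545 / 275128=35.81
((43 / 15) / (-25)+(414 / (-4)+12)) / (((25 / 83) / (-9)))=17109039 / 6250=2737.45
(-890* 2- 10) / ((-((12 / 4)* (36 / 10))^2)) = 22375 / 1458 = 15.35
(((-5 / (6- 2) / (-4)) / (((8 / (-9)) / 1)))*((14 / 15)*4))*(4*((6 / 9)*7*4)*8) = -784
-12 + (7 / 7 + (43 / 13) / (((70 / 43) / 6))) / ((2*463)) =-2524979 / 210665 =-11.99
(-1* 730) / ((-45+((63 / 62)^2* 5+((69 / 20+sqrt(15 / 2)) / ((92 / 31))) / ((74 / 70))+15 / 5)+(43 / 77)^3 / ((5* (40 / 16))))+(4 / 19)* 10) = 936721486819580925126390419000000* sqrt(30) / 9093739818877610668284101565124681+197596517514476938192164081552916000 / 9093739818877610668284101565124681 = 22.29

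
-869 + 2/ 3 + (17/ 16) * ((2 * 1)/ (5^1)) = -104149/ 120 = -867.91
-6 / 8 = -3 / 4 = -0.75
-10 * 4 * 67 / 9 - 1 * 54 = -351.78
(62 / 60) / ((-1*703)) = -31 / 21090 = -0.00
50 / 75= 2 / 3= 0.67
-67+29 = -38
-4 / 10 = -2 / 5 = -0.40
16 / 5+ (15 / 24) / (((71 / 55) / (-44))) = -12853 / 710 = -18.10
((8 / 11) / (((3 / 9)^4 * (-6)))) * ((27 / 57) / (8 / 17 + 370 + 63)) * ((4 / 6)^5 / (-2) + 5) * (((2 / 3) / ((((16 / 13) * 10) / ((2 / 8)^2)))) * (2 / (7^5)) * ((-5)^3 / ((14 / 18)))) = 1806675 / 527108932448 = 0.00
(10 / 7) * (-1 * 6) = -8.57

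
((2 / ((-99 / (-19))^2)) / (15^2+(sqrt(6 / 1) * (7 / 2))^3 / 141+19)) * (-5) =-0.00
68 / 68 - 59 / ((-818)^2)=669065 / 669124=1.00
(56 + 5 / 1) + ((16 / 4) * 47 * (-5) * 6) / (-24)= 296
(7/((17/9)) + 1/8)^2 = 14.68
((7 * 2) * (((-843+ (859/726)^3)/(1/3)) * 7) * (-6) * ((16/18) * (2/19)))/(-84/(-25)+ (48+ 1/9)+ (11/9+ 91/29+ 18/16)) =104568112634507200/42888901880187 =2438.12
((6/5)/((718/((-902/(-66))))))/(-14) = -41/25130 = -0.00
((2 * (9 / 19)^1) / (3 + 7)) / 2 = 9 / 190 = 0.05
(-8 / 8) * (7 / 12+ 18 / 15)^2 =-11449 / 3600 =-3.18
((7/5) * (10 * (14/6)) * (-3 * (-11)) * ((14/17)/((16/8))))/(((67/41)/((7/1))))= 2165702/1139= 1901.41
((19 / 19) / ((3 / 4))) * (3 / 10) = 2 / 5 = 0.40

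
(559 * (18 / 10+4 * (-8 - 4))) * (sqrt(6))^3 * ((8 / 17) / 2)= -3099096 * sqrt(6) / 85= -89308.28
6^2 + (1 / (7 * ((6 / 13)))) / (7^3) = 518629 / 14406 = 36.00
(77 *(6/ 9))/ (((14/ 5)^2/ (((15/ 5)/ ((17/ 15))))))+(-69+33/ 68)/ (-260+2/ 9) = 399633/ 22712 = 17.60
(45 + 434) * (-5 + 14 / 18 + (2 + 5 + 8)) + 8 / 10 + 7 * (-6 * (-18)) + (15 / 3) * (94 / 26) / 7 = 24250336 / 4095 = 5921.94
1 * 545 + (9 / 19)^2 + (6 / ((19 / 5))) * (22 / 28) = 1380917 / 2527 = 546.46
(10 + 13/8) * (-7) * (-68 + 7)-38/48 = 59557/12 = 4963.08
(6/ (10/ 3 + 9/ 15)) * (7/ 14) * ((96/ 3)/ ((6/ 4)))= 960/ 59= 16.27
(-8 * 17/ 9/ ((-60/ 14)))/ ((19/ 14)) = 2.60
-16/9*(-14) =224/9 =24.89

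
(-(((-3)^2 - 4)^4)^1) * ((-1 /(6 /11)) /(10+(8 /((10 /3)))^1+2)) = 34375 /432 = 79.57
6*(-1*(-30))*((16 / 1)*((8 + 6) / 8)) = 5040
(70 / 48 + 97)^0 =1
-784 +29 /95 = -74451 /95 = -783.69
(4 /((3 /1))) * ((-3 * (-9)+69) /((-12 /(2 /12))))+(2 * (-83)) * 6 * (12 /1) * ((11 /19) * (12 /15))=-4734512 /855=-5537.44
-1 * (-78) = 78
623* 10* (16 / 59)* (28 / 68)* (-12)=-8373120 / 1003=-8348.08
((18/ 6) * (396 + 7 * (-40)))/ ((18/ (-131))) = -7598/ 3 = -2532.67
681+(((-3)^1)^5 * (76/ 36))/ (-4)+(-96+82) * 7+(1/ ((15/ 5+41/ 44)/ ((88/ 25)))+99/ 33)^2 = 54352788761/ 74822500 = 726.42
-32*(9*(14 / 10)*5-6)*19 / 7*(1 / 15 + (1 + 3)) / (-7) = 704672 / 245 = 2876.21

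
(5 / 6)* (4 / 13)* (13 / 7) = 0.48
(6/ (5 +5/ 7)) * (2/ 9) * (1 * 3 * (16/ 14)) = 0.80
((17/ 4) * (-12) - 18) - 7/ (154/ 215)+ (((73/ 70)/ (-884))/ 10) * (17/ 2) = -63082003/ 800800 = -78.77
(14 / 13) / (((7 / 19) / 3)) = 114 / 13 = 8.77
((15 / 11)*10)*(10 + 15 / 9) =1750 / 11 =159.09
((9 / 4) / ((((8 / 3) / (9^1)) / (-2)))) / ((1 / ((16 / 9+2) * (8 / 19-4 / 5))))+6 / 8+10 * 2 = 16147 / 380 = 42.49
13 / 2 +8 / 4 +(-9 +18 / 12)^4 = 50761 / 16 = 3172.56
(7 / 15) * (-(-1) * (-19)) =-133 / 15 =-8.87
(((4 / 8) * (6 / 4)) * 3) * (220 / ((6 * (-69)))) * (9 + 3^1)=-14.35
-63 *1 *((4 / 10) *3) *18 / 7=-972 / 5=-194.40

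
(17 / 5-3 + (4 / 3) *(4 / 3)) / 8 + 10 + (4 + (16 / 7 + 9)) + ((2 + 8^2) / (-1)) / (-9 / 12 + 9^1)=22123 / 1260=17.56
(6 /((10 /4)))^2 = 144 /25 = 5.76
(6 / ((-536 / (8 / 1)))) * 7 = -42 / 67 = -0.63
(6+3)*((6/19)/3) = 18/19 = 0.95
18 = 18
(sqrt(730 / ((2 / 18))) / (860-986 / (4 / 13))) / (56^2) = -sqrt(730) / 2450784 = -0.00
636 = 636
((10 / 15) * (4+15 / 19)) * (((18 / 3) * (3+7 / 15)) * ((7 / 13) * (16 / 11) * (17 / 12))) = 693056 / 9405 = 73.69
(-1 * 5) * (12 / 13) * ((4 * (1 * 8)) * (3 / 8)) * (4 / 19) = -2880 / 247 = -11.66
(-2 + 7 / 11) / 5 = -3 / 11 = -0.27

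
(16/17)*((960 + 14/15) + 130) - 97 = 237089/255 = 929.76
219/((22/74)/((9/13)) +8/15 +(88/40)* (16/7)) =2552445/69829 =36.55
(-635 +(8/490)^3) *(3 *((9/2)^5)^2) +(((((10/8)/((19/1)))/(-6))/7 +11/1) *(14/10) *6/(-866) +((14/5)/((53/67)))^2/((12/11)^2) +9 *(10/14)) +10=-20316742144757686660630122631/3132088000481664000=-6486644737.20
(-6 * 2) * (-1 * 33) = 396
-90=-90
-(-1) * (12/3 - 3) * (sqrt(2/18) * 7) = 7/3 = 2.33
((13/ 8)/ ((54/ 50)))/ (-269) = -325/ 58104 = -0.01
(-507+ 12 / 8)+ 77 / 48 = -24187 / 48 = -503.90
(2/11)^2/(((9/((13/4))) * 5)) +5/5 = 5458/5445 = 1.00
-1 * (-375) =375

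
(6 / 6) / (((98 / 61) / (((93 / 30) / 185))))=1891 / 181300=0.01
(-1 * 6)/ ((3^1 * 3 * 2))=-1/ 3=-0.33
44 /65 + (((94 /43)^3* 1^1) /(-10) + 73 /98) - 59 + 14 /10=-28981059493 /506459590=-57.22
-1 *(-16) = 16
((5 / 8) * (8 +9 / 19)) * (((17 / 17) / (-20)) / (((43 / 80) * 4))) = -805 / 6536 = -0.12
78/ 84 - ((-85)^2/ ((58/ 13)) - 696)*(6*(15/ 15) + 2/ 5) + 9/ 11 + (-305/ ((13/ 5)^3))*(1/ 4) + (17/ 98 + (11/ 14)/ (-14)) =-1015165459556/ 171706535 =-5912.21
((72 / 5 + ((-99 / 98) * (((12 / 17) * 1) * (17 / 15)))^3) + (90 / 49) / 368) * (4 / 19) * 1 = 2.92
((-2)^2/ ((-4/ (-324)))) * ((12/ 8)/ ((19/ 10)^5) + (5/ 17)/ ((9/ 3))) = 2163293460/ 42093683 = 51.39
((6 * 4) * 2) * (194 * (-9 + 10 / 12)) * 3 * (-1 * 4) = 912576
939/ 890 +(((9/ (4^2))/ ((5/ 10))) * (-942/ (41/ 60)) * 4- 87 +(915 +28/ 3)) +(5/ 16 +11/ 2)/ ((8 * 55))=-413464815721/ 77066880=-5365.01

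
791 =791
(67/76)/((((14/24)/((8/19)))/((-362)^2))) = 210718752/2527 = 83386.92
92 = 92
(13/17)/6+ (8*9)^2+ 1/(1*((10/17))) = 1322386/255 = 5185.83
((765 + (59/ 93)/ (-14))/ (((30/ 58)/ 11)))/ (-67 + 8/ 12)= -317714749/ 1295490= -245.25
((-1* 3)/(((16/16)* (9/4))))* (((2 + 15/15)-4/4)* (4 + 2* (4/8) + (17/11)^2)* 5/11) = -11920/1331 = -8.96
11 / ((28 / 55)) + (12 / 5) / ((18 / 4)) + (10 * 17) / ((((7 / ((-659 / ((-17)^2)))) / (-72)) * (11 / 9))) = 36851159 / 11220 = 3284.42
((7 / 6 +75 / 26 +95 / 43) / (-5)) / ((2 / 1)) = -10499 / 16770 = -0.63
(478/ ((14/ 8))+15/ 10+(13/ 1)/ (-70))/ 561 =0.49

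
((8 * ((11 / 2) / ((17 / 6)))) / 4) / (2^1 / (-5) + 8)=165 / 323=0.51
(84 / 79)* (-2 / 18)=-28 / 237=-0.12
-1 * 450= -450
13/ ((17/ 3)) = 39/ 17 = 2.29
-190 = -190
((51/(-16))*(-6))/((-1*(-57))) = 51/152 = 0.34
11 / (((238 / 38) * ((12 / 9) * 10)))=0.13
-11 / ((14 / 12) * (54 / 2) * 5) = -22 / 315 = -0.07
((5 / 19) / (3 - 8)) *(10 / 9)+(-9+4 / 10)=-7403 / 855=-8.66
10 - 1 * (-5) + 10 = 25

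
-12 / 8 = -3 / 2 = -1.50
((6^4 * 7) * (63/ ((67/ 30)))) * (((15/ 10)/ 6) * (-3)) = -12859560/ 67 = -191933.73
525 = 525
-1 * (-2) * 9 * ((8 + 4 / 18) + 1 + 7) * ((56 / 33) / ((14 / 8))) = 9344 / 33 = 283.15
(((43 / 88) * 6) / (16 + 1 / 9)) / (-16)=-1161 / 102080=-0.01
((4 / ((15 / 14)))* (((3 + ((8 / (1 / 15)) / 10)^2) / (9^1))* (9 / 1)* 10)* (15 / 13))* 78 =493920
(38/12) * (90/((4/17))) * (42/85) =1197/2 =598.50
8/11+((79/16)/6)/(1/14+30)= 167747/222288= 0.75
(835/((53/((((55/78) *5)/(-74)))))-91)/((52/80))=-140339905/994227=-141.15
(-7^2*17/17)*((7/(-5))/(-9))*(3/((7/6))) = -98/5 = -19.60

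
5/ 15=1/ 3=0.33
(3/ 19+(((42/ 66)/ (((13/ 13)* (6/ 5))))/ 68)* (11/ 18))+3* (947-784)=68255801/ 139536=489.16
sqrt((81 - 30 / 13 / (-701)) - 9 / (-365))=2*sqrt(224121400205235) / 3326245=9.00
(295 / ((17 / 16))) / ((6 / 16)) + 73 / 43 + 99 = 1844510 / 2193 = 841.09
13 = 13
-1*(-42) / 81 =14 / 27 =0.52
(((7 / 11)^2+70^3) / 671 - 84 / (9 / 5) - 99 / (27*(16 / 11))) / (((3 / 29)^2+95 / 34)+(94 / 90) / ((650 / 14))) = 125487845784097875 / 767967515341928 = 163.40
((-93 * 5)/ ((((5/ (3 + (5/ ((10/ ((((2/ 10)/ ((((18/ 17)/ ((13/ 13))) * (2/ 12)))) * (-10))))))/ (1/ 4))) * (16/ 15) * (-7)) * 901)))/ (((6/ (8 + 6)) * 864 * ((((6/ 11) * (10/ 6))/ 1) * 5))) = -20119/ 124554240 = -0.00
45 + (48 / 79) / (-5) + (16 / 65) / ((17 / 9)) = 3929043 / 87295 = 45.01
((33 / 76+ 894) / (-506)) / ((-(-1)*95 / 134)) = -4554459 / 1826660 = -2.49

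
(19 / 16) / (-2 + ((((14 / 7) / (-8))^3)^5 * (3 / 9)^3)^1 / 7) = -240987930624 / 405874409473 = -0.59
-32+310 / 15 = -11.33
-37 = -37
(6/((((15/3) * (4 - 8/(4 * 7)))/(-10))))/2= -21/13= -1.62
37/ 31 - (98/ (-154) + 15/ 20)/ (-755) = 245859/ 205964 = 1.19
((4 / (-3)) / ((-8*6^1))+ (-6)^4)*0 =0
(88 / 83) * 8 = 704 / 83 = 8.48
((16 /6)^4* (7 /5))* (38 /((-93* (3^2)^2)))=-1089536 /3050865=-0.36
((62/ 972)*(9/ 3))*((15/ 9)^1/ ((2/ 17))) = 2635/ 972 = 2.71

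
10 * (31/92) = 155/46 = 3.37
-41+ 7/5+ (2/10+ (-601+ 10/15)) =-9596/15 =-639.73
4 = 4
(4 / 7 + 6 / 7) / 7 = 10 / 49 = 0.20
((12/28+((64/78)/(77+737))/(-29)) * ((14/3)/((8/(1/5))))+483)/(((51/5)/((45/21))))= 66706837495/657332676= 101.48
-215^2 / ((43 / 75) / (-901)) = 72643125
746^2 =556516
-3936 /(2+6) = -492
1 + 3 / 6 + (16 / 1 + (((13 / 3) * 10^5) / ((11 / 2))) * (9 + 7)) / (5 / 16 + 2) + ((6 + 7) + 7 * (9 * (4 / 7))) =1331340217 / 2442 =545184.36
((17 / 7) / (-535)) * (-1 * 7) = 17 / 535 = 0.03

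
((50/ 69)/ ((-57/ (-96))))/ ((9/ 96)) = 51200/ 3933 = 13.02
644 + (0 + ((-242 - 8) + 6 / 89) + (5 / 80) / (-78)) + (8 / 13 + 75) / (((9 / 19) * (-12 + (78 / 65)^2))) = 4166981633 / 10996128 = 378.95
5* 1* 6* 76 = 2280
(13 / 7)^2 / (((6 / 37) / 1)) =6253 / 294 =21.27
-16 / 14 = -8 / 7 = -1.14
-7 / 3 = -2.33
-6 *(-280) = 1680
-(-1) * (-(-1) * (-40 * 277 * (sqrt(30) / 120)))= -277 * sqrt(30) / 3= -505.73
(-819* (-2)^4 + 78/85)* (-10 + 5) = 1113762/17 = 65515.41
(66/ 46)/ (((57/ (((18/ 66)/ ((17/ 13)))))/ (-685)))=-26715/ 7429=-3.60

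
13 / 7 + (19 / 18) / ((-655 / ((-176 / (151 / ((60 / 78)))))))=30110309 / 16200639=1.86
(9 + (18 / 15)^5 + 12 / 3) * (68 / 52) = 822817 / 40625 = 20.25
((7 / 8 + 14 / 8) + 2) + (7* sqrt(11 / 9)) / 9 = 7* sqrt(11) / 27 + 37 / 8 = 5.48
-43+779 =736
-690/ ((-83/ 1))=690/ 83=8.31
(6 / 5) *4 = 24 / 5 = 4.80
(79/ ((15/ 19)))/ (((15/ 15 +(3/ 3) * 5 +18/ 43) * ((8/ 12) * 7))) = 3.34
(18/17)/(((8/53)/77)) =540.13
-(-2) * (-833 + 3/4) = -3329/2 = -1664.50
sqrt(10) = 3.16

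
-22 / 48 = -11 / 24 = -0.46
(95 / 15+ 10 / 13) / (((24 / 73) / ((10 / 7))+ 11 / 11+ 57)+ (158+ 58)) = 101105 / 3903666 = 0.03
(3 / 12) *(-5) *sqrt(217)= -5 *sqrt(217) / 4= -18.41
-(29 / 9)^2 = -841 / 81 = -10.38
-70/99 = -0.71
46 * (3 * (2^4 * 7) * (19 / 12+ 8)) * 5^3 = 18515000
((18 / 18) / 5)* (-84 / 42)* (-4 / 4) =2 / 5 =0.40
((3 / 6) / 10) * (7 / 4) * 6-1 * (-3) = 141 / 40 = 3.52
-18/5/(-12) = 3/10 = 0.30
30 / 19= 1.58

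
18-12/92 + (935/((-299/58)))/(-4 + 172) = 421697/25116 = 16.79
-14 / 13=-1.08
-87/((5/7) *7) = -87/5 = -17.40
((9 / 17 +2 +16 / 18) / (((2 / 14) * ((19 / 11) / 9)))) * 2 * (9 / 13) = 724878 / 4199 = 172.63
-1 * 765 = -765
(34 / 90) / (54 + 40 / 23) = 391 / 57690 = 0.01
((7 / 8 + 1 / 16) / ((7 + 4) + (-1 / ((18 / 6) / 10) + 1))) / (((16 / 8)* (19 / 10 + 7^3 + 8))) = 225 / 1468064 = 0.00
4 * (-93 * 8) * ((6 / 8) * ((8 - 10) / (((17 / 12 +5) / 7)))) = 53568 / 11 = 4869.82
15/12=5/4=1.25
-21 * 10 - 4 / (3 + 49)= -2731 / 13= -210.08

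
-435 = -435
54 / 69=18 / 23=0.78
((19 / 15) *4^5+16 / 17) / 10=165496 / 1275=129.80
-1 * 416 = -416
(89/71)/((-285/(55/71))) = -0.00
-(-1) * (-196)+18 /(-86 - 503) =-115462 /589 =-196.03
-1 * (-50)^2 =-2500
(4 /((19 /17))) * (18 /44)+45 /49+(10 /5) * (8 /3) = 237053 /30723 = 7.72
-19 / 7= -2.71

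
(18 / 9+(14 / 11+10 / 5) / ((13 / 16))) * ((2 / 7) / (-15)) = -1724 / 15015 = -0.11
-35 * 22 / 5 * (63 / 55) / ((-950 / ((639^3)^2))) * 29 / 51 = 290215418354690066343 / 40375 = 7187997977825140.96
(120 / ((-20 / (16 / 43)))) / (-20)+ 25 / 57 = 6743 / 12255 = 0.55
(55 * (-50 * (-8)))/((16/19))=26125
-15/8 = -1.88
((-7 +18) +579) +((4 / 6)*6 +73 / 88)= 52345 / 88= 594.83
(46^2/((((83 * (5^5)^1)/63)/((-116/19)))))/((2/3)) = -23195592/4928125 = -4.71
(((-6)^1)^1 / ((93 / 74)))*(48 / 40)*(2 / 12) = -148 / 155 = -0.95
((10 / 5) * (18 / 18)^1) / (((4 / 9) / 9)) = 81 / 2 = 40.50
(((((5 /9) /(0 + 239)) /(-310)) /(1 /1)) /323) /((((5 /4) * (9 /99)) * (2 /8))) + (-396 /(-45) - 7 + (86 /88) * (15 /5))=22421015611 /4738351860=4.73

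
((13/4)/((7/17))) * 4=221/7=31.57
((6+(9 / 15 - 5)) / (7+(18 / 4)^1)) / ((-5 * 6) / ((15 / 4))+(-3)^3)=-16 / 4025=-0.00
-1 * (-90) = 90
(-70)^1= -70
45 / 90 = 1 / 2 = 0.50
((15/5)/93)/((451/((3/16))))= 3/223696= 0.00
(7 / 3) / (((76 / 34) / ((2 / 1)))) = 2.09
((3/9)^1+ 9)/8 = 7/6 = 1.17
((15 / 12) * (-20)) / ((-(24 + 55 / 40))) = 200 / 203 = 0.99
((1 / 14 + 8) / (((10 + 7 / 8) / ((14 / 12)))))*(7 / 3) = 1582 / 783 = 2.02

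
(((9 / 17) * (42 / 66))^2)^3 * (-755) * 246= -11612490065277570 / 42761175875209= -271.57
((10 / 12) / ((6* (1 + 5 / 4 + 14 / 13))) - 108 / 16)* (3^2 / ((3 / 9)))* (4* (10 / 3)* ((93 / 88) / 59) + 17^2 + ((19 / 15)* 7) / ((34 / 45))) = -832399991415 / 15269672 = -54513.29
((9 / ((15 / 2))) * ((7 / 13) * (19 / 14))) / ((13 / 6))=342 / 845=0.40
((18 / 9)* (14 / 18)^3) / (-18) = -343 / 6561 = -0.05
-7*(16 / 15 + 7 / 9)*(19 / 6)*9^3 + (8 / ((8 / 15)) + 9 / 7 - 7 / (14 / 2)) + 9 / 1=-2084671 / 70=-29781.01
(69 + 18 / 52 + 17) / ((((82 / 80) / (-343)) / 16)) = -246411200 / 533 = -462309.94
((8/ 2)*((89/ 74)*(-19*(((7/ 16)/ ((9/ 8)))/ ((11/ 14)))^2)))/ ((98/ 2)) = -165718/ 362637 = -0.46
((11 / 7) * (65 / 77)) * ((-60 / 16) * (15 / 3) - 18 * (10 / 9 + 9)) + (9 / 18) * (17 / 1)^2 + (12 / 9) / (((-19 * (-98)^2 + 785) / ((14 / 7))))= -13012529297 / 106834308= -121.80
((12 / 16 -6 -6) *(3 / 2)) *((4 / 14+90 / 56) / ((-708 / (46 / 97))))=54855 / 2563904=0.02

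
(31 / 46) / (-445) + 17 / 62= 86517 / 317285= 0.27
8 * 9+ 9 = 81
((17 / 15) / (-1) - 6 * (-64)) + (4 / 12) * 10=1931 / 5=386.20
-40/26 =-20/13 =-1.54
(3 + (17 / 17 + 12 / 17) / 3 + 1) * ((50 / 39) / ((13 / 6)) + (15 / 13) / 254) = 5963635 / 2189226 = 2.72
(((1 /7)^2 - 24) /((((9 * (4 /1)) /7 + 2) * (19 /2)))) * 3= -141 /133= -1.06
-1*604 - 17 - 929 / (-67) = -40678 / 67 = -607.13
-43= -43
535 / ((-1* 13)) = -535 / 13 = -41.15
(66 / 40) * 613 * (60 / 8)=60687 / 8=7585.88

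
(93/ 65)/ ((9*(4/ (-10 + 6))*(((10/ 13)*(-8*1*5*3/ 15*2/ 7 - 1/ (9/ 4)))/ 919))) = 598269/ 8600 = 69.57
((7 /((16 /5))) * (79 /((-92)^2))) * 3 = 8295 /135424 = 0.06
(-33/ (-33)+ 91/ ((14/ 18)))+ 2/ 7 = 828/ 7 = 118.29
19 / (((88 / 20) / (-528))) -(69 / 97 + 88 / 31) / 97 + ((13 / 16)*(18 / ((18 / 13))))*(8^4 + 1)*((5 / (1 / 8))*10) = 5048247407380 / 291679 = 17307544.96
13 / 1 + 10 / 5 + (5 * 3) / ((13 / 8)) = 315 / 13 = 24.23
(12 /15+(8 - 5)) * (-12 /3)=-76 /5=-15.20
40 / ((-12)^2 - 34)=4 / 11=0.36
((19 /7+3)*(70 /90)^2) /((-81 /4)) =-1120 /6561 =-0.17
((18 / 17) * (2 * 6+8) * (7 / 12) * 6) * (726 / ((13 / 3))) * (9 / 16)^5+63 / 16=20369930931 / 28966912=703.21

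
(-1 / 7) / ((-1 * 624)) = 1 / 4368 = 0.00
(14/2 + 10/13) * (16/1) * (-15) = -1864.62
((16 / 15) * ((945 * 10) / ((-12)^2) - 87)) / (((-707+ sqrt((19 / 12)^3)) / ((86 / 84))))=372552 * sqrt(57) / 30230627455+ 142589376 / 4318661065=0.03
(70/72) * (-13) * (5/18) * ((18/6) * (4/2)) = -21.06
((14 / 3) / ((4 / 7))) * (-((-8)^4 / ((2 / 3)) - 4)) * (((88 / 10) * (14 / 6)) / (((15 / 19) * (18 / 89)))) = -6448407.90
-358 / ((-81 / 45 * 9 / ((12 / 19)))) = 7160 / 513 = 13.96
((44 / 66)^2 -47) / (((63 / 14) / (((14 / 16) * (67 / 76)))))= -196511 / 24624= -7.98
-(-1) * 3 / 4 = 3 / 4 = 0.75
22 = 22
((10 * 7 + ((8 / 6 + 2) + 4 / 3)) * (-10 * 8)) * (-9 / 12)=4480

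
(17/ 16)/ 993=17/ 15888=0.00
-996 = -996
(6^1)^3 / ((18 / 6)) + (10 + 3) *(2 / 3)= 242 / 3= 80.67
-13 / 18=-0.72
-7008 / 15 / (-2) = 1168 / 5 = 233.60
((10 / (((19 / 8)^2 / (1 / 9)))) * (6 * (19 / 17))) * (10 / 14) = 6400 / 6783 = 0.94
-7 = -7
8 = 8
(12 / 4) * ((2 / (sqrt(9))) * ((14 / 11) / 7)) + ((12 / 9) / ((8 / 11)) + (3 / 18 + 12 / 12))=37 / 11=3.36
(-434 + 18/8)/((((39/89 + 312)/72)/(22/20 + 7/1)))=-37349829/46345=-805.91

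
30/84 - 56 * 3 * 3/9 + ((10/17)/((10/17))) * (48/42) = -109/2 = -54.50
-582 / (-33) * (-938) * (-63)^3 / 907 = 45501552684 / 9977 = 4560644.75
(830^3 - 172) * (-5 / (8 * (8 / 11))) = -491379305.31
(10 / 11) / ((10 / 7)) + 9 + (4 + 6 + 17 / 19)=4291 / 209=20.53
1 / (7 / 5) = 0.71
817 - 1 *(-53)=870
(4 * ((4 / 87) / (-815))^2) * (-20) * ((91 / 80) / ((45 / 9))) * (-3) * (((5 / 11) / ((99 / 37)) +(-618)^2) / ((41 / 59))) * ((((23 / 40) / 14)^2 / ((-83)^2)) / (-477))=-168754770662803 / 3442284837947757913650000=-0.00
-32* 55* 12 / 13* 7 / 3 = -49280 / 13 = -3790.77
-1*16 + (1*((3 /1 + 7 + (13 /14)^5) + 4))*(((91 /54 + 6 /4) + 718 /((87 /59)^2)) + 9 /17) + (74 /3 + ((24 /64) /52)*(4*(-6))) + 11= 13292150513730059 /2698933674528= 4924.96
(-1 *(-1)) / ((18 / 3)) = 1 / 6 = 0.17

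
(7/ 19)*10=70/ 19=3.68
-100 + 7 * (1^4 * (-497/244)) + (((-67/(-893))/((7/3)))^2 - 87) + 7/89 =-170710573145699/848552721716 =-201.18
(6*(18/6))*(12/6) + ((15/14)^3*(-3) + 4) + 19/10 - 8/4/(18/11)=4567267/123480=36.99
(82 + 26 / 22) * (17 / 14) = 15555 / 154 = 101.01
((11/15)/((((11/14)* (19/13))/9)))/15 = 182/475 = 0.38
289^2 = 83521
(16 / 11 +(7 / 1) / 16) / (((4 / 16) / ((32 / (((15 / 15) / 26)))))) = 6296.73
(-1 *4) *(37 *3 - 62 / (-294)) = -65392 / 147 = -444.84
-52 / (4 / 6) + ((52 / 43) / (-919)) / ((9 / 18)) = -3082430 / 39517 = -78.00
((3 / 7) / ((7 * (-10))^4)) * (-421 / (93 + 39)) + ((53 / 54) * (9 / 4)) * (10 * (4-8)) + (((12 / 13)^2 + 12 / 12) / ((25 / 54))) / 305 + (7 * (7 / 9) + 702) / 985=-11840830659354932357 / 135166214743560000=-87.60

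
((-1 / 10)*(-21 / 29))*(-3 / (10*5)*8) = -126 / 3625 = -0.03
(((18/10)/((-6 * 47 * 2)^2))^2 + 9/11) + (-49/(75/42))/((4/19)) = -8898914186161/68705908480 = -129.52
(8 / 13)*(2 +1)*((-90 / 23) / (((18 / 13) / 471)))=-56520 / 23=-2457.39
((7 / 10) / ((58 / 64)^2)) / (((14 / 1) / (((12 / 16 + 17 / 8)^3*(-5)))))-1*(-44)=61841 / 1682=36.77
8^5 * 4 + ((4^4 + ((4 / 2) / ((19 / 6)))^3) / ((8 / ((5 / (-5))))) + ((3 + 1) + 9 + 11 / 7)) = 6292321626 / 48013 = 131054.54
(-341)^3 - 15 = -39651836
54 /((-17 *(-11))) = 54 /187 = 0.29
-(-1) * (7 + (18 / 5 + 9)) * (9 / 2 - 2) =49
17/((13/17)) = 289/13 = 22.23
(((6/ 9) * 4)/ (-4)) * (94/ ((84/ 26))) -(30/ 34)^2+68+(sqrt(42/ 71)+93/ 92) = sqrt(2982)/ 71+81801607/ 1675044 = 49.60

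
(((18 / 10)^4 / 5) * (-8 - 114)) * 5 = -800442 / 625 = -1280.71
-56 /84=-2 /3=-0.67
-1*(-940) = 940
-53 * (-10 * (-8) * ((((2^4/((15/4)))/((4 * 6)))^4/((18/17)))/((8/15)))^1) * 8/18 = -14761984/4428675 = -3.33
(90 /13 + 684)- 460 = 230.92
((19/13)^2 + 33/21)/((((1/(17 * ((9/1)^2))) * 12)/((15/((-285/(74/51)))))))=-730269/22477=-32.49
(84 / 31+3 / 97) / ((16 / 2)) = 8241 / 24056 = 0.34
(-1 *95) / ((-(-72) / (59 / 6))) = -5605 / 432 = -12.97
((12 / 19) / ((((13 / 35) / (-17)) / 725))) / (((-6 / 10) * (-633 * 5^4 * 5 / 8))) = -110432 / 781755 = -0.14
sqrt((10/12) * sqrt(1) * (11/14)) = sqrt(1155)/42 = 0.81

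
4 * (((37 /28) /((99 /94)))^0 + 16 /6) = 44 /3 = 14.67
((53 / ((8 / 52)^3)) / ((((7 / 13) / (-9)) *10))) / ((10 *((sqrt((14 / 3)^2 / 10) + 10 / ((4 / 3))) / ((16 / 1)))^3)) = -13780.17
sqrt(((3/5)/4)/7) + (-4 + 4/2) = -2 + sqrt(105)/70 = -1.85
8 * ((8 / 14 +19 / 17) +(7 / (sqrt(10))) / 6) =14 * sqrt(10) / 15 +1608 / 119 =16.46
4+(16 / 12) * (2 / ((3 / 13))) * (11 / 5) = 1324 / 45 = 29.42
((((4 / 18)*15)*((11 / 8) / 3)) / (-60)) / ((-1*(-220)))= -1 / 8640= -0.00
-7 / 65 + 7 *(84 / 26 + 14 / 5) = 2737 / 65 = 42.11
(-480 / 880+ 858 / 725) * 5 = 5088 / 1595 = 3.19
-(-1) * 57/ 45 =19/ 15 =1.27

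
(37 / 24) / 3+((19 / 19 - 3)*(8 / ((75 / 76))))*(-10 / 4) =14777 / 360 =41.05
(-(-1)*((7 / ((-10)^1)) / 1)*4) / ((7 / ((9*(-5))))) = 18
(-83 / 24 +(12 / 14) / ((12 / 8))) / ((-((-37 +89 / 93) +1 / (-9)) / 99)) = -405945 / 51352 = -7.91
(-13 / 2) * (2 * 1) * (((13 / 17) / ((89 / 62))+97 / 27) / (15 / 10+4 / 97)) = -32693462 / 939573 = -34.80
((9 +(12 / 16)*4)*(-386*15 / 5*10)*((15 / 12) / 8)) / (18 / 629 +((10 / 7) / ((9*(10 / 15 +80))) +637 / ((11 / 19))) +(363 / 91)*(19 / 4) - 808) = -360909639090 / 5173680011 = -69.76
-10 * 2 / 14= -10 / 7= -1.43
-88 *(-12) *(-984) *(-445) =462401280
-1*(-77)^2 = -5929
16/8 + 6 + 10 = 18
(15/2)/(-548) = -15/1096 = -0.01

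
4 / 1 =4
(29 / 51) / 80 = 29 / 4080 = 0.01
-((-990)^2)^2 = -960596010000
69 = 69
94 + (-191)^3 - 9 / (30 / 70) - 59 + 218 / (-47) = -6967861.64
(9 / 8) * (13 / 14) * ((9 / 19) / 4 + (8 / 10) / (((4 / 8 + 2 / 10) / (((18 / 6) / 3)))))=78507 / 59584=1.32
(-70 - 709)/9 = -779/9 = -86.56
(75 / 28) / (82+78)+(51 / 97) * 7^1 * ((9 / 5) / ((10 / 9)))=12991191 / 2172800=5.98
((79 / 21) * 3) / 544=0.02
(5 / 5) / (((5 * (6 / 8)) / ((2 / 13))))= 8 / 195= 0.04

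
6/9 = 2/3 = 0.67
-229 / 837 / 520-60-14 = -74.00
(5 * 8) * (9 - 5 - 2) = 80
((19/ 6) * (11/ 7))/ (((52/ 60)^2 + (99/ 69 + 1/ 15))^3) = 9655084828125/ 22176266145502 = 0.44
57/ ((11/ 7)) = 399/ 11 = 36.27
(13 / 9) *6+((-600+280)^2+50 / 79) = 24271004 / 237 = 102409.30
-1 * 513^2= -263169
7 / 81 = 0.09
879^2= 772641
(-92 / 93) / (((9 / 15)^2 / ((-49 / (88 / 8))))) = 12.24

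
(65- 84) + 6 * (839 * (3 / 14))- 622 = 3064 / 7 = 437.71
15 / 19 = 0.79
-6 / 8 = -3 / 4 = -0.75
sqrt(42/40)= sqrt(105)/10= 1.02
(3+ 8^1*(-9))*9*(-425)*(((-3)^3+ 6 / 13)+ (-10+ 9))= -7268088.46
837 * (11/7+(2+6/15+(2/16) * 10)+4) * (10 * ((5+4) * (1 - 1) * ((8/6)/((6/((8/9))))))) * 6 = 0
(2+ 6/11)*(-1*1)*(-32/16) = 56/11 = 5.09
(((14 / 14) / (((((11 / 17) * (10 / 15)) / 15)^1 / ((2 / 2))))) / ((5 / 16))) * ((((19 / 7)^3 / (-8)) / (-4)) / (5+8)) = 1049427 / 196196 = 5.35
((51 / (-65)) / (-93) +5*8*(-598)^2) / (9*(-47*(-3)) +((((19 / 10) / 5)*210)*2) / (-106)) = 1527612768101 / 135362058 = 11285.38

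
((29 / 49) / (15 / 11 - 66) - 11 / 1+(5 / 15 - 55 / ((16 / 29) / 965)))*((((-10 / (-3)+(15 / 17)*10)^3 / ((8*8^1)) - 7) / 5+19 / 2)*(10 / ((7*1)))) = -975649453415005585 / 517599957168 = -1884948.87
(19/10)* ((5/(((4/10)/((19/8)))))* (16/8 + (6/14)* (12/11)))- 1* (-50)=233075/1232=189.18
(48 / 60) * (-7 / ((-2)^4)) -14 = -287 / 20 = -14.35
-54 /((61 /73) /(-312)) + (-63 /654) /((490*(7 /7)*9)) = 56305005059 /2792580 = 20162.36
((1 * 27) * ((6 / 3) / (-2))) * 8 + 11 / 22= -431 / 2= -215.50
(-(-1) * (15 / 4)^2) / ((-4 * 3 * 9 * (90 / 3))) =-5 / 1152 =-0.00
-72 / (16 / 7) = -63 / 2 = -31.50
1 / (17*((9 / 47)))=47 / 153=0.31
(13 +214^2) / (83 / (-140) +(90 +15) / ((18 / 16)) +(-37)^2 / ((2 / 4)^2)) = 19239780 / 2338871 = 8.23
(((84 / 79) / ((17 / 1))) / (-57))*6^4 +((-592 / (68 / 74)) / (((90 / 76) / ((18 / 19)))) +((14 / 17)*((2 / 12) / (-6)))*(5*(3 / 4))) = -93103331 / 180120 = -516.90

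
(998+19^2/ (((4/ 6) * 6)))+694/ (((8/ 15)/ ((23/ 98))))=546309/ 392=1393.65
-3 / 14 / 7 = -3 / 98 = -0.03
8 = 8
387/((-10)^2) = 387/100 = 3.87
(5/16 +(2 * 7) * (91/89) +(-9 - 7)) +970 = 968.63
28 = 28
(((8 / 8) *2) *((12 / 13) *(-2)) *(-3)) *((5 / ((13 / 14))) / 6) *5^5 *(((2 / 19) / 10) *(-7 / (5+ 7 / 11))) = -40425000 / 99541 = -406.11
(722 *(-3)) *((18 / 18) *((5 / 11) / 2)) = -5415 / 11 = -492.27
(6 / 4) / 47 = 3 / 94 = 0.03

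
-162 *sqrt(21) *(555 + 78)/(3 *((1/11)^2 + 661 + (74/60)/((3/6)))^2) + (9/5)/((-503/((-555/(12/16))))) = 1332/503-112603198950 *sqrt(21)/1450114498849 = 2.29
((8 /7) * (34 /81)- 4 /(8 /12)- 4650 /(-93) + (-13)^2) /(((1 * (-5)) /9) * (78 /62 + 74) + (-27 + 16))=-3752333 /928242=-4.04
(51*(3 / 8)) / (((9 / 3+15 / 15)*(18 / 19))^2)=1.33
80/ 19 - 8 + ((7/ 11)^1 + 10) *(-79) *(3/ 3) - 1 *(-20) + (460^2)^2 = 9357882867771/ 209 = 44774559175.94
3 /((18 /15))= 5 /2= 2.50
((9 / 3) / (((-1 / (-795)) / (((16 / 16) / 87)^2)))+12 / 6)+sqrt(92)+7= 7834 / 841+2*sqrt(23)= 18.91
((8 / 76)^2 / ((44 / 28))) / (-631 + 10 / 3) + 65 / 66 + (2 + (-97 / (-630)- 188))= -62202591076 / 336482685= -184.86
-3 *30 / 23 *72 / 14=-3240 / 161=-20.12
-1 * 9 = -9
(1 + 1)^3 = 8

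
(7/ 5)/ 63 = 1/ 45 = 0.02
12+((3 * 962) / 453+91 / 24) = 80317 / 3624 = 22.16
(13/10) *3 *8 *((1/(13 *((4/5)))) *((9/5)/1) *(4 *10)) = 216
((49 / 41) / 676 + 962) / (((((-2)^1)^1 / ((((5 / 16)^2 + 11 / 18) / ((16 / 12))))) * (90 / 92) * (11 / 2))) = -1001429645119 / 21073029120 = -47.52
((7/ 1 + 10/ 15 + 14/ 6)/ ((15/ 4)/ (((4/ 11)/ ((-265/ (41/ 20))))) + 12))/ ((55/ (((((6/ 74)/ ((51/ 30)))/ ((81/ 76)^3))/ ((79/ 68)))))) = -303124480/ 64949292819873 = -0.00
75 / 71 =1.06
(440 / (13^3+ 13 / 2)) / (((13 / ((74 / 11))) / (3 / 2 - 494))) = -2915600 / 57291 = -50.89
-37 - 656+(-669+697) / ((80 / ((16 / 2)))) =-3451 / 5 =-690.20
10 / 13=0.77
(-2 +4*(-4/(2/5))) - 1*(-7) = -35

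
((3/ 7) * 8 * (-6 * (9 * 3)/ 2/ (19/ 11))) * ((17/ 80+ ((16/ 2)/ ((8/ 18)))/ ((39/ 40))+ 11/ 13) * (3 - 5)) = 6276.99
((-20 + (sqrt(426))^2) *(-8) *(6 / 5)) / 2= -1948.80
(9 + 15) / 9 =8 / 3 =2.67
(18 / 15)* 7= 42 / 5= 8.40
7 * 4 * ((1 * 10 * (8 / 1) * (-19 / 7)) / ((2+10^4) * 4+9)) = -6080 / 40017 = -0.15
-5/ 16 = -0.31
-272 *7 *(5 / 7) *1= -1360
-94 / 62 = -47 / 31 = -1.52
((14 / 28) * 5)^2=25 / 4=6.25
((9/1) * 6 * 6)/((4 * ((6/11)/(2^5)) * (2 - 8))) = -792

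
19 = 19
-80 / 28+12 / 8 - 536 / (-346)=465 / 2422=0.19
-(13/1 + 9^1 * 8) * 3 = -255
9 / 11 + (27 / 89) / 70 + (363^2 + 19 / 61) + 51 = 131821.13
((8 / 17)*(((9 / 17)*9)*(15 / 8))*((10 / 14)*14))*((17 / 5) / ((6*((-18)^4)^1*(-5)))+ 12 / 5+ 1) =3149279 / 22032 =142.94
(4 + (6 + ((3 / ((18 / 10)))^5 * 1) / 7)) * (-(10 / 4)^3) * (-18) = 2516875 / 756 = 3329.20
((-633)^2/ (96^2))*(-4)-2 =-45033/ 256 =-175.91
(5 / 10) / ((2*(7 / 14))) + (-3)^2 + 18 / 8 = 47 / 4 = 11.75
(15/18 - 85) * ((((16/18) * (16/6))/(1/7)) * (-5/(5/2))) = 2793.09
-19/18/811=-19/14598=-0.00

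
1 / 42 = 0.02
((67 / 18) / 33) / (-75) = -67 / 44550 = -0.00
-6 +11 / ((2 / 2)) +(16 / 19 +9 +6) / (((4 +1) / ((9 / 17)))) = 10784 / 1615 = 6.68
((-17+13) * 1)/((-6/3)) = 2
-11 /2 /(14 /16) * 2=-88 /7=-12.57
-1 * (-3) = 3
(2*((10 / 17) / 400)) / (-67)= -0.00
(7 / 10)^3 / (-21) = -49 / 3000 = -0.02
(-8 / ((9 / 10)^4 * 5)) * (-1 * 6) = 32000 / 2187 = 14.63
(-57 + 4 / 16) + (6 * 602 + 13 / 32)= 113781 / 32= 3555.66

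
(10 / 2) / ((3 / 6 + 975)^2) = 0.00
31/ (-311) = -31/ 311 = -0.10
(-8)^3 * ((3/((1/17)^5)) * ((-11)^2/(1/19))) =-5013889909248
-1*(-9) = 9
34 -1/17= 577/17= 33.94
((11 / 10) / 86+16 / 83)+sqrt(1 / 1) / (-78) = 536557 / 2783820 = 0.19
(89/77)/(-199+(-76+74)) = -89/15477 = -0.01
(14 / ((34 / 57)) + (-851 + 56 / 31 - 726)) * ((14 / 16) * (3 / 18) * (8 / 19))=-954051 / 10013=-95.28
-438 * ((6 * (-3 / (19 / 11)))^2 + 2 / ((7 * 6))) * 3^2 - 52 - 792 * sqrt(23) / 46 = -1082400934 / 2527 - 396 * sqrt(23) / 23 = -428416.93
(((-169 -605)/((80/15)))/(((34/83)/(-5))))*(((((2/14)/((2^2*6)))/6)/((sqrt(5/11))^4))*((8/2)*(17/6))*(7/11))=39259/640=61.34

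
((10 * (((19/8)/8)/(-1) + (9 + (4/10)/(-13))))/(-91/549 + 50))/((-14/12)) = -59418819/39834704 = -1.49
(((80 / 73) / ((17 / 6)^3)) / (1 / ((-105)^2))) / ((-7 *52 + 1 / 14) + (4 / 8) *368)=-2667168000 / 903436831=-2.95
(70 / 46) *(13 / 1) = 19.78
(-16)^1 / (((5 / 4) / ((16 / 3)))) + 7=-919 / 15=-61.27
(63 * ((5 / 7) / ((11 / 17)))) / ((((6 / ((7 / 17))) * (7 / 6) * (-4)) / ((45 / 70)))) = -405 / 616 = -0.66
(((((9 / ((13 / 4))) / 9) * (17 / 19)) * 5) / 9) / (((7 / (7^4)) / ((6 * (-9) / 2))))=-1416.44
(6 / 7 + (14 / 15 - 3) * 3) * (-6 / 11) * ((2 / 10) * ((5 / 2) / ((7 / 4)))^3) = 4080 / 2401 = 1.70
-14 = -14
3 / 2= 1.50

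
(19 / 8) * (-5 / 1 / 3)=-95 / 24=-3.96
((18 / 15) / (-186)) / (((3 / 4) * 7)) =-4 / 3255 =-0.00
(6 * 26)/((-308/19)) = -741/77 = -9.62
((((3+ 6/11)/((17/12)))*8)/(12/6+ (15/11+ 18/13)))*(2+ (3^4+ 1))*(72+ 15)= 50813568/1649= 30814.78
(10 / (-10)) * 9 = -9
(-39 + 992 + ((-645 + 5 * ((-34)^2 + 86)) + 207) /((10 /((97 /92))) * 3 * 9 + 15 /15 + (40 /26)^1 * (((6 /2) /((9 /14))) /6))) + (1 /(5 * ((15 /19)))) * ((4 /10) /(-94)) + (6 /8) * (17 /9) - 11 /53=10695692491533523 /10952462428500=976.56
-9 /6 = -3 /2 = -1.50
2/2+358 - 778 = -419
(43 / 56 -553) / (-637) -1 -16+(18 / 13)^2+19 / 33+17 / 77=-205360591 / 15303288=-13.42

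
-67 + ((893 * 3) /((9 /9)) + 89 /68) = 2613.31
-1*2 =-2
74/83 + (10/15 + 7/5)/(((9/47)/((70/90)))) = 936427/100845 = 9.29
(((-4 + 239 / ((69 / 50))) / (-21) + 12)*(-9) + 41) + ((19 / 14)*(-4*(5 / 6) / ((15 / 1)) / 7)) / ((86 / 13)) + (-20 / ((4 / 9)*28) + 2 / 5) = 37470967 / 8722980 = 4.30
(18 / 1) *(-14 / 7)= -36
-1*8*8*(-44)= 2816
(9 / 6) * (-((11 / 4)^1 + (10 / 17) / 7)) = -4.25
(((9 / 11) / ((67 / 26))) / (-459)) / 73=-26 / 2743851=-0.00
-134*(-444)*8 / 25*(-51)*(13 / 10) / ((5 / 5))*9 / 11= -1420050528 / 1375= -1032764.02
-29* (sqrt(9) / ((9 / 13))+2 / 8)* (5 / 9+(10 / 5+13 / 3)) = -915.65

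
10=10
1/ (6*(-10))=-1/ 60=-0.02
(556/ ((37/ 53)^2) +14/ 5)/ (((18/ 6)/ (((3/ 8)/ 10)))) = 3914093/ 273800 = 14.30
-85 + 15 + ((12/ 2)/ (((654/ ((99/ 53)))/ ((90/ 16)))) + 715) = 29813775/ 46216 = 645.10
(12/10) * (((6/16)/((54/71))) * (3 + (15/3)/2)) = 781/240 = 3.25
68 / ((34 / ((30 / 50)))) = 6 / 5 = 1.20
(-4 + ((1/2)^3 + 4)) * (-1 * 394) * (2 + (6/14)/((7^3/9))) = -951313/9604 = -99.05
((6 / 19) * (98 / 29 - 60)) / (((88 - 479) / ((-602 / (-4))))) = 1482726 / 215441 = 6.88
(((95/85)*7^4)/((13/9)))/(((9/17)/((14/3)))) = 638666/39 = 16376.05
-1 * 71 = -71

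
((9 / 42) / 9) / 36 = 1 / 1512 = 0.00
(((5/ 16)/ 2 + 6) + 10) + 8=773/ 32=24.16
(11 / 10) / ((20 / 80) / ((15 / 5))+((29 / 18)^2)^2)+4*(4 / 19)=68252312 / 68022755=1.00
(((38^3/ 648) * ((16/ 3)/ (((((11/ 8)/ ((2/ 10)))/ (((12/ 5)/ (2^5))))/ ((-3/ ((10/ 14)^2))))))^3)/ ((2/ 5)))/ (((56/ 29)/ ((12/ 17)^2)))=-41079978110976/ 18782177734375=-2.19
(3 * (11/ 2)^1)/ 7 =33/ 14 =2.36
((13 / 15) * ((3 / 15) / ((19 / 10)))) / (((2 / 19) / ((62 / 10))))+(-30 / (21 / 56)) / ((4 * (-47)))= 20441 / 3525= 5.80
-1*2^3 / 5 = -8 / 5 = -1.60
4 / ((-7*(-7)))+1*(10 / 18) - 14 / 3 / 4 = -467 / 882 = -0.53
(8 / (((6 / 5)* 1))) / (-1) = -20 / 3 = -6.67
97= 97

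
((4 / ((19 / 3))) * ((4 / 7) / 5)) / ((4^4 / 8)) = 3 / 1330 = 0.00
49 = 49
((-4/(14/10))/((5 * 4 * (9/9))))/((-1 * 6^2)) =1/252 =0.00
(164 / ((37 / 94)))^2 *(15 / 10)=356479584 / 1369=260394.14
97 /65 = 1.49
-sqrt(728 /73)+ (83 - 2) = 81 - 2*sqrt(13286) /73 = 77.84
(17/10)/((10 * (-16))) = -17/1600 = -0.01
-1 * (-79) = 79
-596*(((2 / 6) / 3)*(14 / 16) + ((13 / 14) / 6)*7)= -12665 / 18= -703.61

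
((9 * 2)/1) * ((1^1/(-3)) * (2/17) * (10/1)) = -120/17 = -7.06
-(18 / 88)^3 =-729 / 85184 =-0.01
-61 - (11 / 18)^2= -19885 / 324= -61.37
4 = 4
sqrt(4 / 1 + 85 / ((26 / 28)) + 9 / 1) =3* sqrt(1963) / 13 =10.22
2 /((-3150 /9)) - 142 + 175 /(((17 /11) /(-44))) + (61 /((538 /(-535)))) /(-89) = -729862420769 /142448950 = -5123.68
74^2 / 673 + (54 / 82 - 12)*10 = -2904934 / 27593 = -105.28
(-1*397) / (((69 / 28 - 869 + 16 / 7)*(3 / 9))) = 4764 / 3457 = 1.38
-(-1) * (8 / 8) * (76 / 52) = 19 / 13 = 1.46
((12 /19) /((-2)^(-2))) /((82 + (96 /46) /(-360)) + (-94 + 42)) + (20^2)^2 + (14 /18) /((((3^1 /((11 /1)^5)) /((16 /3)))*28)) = 167953.22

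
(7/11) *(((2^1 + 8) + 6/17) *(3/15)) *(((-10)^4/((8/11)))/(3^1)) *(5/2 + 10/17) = 5390000/289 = 18650.52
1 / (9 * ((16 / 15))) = 5 / 48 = 0.10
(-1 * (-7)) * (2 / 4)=7 / 2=3.50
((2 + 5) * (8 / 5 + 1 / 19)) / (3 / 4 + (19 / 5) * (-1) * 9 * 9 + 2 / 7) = -30772 / 815993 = -0.04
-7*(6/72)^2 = -7/144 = -0.05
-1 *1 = -1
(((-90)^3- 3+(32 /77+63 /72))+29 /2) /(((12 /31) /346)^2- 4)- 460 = 12883048690983649 /70868976640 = 181786.86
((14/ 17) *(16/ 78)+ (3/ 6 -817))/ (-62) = 1082455/ 82212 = 13.17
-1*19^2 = -361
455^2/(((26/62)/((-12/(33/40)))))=-78988000/11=-7180727.27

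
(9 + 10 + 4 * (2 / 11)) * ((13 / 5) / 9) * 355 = 2023.14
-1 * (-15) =15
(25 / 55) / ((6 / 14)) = 35 / 33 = 1.06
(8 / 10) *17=68 / 5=13.60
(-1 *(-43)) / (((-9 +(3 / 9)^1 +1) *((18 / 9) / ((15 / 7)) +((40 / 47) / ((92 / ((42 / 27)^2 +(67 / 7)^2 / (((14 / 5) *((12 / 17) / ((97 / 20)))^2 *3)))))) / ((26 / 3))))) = -1868653463040 / 494917305383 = -3.78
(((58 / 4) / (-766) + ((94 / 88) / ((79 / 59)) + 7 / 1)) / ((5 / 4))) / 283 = 10356014 / 470950205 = 0.02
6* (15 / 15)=6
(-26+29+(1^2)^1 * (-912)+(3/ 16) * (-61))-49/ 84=-44209/ 48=-921.02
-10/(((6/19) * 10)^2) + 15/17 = -737/6120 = -0.12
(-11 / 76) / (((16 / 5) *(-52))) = 55 / 63232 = 0.00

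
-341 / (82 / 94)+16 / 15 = -239749 / 615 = -389.84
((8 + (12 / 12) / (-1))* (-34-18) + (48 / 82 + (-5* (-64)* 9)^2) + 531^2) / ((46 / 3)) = 1054847703 / 1886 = 559304.19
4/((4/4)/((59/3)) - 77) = -59/1135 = -0.05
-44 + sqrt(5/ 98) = -44 + sqrt(10)/ 14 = -43.77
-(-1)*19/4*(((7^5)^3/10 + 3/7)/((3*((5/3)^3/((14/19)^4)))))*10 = 410360226673803588/857375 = 478623970460.77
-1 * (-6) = 6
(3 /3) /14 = 1 /14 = 0.07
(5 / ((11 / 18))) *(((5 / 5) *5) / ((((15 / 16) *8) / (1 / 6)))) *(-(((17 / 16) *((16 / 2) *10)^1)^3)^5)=-873542191012517026672363281250 / 11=-79412926455683366061123930000.00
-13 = -13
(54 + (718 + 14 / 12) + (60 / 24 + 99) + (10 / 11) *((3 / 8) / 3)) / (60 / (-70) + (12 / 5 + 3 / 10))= 4041485 / 8514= 474.69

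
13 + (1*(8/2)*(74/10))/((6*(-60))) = 5813/450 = 12.92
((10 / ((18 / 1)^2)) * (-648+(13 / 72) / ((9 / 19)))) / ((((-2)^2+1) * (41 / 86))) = -18045251 / 2152008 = -8.39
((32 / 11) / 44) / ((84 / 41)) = 82 / 2541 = 0.03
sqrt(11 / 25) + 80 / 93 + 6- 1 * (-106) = 113.52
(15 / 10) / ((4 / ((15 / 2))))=45 / 16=2.81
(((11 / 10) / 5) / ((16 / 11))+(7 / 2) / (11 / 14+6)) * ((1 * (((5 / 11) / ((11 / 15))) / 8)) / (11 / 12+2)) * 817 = 3923793 / 271040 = 14.48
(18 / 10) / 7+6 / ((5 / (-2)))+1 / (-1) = -22 / 7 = -3.14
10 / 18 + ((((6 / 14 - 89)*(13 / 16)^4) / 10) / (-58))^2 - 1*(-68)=109210691859639017 / 1592921765707776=68.56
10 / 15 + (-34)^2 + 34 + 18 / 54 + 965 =2156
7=7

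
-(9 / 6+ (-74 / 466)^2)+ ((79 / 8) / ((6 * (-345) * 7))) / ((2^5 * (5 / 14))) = -109701040831 / 71922067200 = -1.53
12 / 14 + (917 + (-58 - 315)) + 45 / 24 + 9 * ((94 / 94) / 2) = 30869 / 56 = 551.23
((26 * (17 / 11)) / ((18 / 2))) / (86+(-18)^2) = 221 / 20295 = 0.01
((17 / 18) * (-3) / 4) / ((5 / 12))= -17 / 10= -1.70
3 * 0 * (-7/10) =0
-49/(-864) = 49/864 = 0.06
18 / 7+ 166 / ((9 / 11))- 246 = -2554 / 63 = -40.54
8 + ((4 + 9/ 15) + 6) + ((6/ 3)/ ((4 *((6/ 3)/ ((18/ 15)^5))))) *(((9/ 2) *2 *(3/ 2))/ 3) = 66873/ 3125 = 21.40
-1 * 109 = -109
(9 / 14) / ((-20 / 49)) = -63 / 40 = -1.58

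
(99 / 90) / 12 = 11 / 120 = 0.09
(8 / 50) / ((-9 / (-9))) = 4 / 25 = 0.16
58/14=29/7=4.14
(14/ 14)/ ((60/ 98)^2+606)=2401/ 1455906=0.00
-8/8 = -1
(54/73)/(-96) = -9/1168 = -0.01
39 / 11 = 3.55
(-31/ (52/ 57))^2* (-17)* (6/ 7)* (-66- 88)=1751604129/ 676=2591130.37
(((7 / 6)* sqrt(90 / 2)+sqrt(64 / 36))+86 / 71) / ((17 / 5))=2710 / 3621+35* sqrt(5) / 34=3.05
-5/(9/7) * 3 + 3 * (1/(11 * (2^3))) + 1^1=-2807/264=-10.63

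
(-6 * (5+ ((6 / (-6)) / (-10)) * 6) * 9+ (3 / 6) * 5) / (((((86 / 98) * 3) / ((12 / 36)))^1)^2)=-4.81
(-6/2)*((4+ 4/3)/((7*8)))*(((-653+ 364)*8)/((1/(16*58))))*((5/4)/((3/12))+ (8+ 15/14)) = 422670592/49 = 8625930.45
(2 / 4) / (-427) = -1 / 854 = -0.00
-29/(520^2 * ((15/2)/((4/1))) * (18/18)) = -29/507000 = -0.00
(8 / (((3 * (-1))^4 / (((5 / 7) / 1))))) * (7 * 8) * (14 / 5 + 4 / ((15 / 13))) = 6016 / 243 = 24.76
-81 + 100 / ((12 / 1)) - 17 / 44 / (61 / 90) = -294851 / 4026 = -73.24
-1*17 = -17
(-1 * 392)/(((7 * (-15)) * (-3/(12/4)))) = -3.73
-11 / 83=-0.13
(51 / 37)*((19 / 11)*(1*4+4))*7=54264 / 407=133.33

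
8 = 8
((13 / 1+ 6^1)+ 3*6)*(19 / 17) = 703 / 17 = 41.35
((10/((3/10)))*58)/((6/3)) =2900/3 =966.67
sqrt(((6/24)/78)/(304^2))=sqrt(78)/47424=0.00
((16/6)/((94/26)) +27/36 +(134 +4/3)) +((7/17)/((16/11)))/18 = 31487755/230112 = 136.84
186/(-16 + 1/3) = -558/47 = -11.87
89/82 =1.09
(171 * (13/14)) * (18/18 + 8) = 20007/14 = 1429.07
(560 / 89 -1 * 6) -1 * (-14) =1272 / 89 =14.29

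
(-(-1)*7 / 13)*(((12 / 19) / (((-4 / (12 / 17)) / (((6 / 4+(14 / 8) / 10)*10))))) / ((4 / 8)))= -2.01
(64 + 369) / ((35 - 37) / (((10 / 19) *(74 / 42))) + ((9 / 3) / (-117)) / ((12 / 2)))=-18744570 / 93551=-200.37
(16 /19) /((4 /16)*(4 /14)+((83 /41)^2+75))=376544 /35400363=0.01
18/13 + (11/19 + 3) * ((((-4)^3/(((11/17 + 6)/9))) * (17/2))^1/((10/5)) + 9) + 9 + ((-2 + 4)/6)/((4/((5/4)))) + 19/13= -1706686589/1339728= -1273.91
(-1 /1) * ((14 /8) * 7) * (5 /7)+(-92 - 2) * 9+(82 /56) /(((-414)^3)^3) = -8550671281160905536735094313 /10003710185622586179274752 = -854.75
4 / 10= 2 / 5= 0.40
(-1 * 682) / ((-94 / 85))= 28985 / 47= 616.70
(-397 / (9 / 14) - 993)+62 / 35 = -506767 / 315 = -1608.78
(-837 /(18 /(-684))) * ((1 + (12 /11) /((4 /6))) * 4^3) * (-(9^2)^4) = -2541131279081856 /11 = -231011934461986.91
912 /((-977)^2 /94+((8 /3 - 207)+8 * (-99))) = 0.10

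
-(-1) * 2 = 2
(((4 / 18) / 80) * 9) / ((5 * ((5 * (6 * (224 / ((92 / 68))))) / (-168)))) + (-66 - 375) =-59976023 / 136000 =-441.00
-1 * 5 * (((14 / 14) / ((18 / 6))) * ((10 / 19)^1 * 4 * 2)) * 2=-800 / 57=-14.04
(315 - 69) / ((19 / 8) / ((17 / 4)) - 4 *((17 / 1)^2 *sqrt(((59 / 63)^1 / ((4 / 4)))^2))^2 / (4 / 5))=-33196716 / 49425146759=-0.00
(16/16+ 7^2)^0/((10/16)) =8/5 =1.60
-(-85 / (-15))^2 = -289 / 9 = -32.11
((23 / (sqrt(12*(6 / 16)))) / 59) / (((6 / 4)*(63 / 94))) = 4324*sqrt(2) / 33453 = 0.18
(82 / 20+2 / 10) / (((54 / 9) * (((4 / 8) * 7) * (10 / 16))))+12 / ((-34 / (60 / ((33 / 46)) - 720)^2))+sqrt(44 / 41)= -142925.23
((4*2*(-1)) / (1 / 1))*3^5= -1944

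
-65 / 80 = -13 / 16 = -0.81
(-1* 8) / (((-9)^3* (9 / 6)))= 16 / 2187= 0.01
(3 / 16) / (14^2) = 3 / 3136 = 0.00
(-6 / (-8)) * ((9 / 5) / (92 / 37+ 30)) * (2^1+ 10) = 2997 / 6010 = 0.50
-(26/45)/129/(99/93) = -806/191565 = -0.00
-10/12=-5/6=-0.83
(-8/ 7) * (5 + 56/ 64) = -47/ 7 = -6.71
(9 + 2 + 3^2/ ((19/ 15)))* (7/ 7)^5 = 344/ 19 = 18.11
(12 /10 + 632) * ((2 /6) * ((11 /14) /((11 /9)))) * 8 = 37992 /35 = 1085.49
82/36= 2.28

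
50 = 50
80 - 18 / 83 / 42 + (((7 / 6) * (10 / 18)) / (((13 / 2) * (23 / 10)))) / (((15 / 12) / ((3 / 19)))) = 2376485213 / 29705949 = 80.00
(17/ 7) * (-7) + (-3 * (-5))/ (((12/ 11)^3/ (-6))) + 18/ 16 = -8179/ 96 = -85.20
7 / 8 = 0.88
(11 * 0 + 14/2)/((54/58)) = 7.52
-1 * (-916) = 916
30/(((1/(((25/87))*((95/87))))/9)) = 71250/841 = 84.72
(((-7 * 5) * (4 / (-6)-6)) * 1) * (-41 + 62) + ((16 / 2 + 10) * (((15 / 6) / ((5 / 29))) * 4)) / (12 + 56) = 83561 / 17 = 4915.35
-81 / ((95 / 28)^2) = -63504 / 9025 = -7.04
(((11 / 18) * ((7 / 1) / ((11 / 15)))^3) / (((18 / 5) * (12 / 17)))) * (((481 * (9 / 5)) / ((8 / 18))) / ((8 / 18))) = 28397698875 / 30976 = 916764.56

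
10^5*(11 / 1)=1100000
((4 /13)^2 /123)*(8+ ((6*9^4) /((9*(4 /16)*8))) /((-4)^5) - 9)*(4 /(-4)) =19 /7872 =0.00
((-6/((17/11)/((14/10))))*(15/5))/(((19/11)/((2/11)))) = -2772/1615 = -1.72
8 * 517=4136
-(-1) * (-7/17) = -7/17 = -0.41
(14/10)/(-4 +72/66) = -77/160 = -0.48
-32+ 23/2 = -41/2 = -20.50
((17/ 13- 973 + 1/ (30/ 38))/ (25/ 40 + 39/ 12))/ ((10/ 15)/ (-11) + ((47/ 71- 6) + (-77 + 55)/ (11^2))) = 1182327784/ 26346125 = 44.88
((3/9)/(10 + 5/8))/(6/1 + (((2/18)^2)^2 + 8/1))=17496/7807675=0.00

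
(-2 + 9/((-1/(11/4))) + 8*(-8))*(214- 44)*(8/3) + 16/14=-287972/7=-41138.86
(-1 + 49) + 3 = 51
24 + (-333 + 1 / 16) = -4943 / 16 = -308.94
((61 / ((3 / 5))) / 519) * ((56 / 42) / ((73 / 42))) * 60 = 341600 / 37887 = 9.02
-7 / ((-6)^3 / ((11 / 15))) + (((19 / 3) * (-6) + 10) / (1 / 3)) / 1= -272083 / 3240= -83.98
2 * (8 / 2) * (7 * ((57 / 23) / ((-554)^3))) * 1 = -399 / 488840459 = -0.00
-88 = -88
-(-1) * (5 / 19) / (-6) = -5 / 114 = -0.04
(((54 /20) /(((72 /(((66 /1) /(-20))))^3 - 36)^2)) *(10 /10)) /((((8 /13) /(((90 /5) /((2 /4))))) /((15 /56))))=207272637 /532152246746624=0.00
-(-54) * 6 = 324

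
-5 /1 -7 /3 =-7.33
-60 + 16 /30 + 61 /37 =-32089 /555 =-57.82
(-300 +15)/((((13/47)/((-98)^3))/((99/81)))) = 46226645080/39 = 1185298591.79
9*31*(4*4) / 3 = 1488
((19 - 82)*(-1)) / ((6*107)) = 21 / 214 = 0.10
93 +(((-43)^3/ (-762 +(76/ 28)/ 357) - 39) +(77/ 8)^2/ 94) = 1825209281555/ 11455781504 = 159.33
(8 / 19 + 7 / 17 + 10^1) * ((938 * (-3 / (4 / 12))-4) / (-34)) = 14776277 / 5491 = 2691.00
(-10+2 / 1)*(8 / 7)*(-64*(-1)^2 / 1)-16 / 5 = 20368 / 35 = 581.94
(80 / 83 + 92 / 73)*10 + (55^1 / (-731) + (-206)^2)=188052694559 / 4429129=42458.17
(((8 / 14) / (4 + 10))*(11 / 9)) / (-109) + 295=14180333 / 48069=295.00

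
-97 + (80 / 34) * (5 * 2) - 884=-16277 / 17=-957.47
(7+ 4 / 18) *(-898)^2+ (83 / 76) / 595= 2370263277947 / 406980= 5824028.89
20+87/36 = 269/12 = 22.42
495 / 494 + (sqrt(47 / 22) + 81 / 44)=sqrt(1034) / 22 + 30897 / 10868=4.30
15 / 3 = 5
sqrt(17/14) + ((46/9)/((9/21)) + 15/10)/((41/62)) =sqrt(238)/14 + 22475/1107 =21.40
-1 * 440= -440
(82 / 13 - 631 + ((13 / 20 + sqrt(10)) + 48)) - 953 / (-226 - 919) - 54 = -37463163 / 59540 + sqrt(10) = -626.05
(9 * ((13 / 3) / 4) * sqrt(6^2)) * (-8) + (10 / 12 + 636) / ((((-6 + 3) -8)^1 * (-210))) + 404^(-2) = -264518414371 / 565543440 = -467.72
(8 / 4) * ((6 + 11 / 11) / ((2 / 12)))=84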